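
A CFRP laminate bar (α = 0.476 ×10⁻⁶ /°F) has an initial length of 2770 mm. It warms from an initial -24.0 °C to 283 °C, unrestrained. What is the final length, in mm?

2770.7 mm

Convert α: 0.476×10⁻⁶/°F × (9/5) = 0.857×10⁻⁶/K.
ΔT = 283 − (-24.0) = 307.0 K.
ΔL = α·L₀·ΔT = 0.857×10⁻⁶ × 2770 mm × 307.0 K = 0.729 mm.
L = L₀ + ΔL = 2770 + 0.729 = 2770.7 mm.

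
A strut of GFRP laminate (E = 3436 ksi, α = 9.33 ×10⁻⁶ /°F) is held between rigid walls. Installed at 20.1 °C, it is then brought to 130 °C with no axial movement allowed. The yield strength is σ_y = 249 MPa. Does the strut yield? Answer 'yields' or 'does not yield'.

does not yield

E = 3436 ksi = 23.69 GPa.
α = 9.33×10⁻⁶/°F × 9/5 = 16.8×10⁻⁶/K.
ΔT = 109.9 K. Constrained thermal stress σ = E·α·ΔT = 23.69×10³ MPa × 16.8×10⁻⁶ × 109.9 = 43.7 MPa (compressive).
Compare to σ_y = 249 MPa: σ < σ_y, so it does not yield.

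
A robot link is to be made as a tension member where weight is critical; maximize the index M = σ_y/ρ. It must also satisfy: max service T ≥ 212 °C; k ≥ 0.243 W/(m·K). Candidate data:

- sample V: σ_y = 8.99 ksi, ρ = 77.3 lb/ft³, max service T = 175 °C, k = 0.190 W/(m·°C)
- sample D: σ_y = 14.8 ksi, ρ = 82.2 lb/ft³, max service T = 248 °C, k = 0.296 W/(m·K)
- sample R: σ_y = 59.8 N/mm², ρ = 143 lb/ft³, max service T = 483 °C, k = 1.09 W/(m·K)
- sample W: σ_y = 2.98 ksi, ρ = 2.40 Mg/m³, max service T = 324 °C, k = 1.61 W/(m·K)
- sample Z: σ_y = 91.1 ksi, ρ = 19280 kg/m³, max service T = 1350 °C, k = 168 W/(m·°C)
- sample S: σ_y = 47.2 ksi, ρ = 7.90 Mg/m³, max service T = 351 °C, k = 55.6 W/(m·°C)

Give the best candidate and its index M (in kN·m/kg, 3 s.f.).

Screen on constraints: max service T ≥ 212 °C; k ≥ 0.243 W/(m·K). Survivors: sample D, sample R, sample W, sample Z, sample S.
Putting every candidate on a common basis:
  sample D: σ_y = 102.0 MPa, ρ = 1317 kg/m³
  sample R: σ_y = 59.80 MPa, ρ = 2291 kg/m³
  sample W: σ_y = 20.55 MPa, ρ = 2400 kg/m³
  sample Z: σ_y = 628.1 MPa, ρ = 19280 kg/m³
  sample S: σ_y = 325.4 MPa, ρ = 7900 kg/m³
  sample D: M = 77.5 kN·m/kg
  sample S: M = 41.2 kN·m/kg
  sample Z: M = 32.6 kN·m/kg
  sample R: M = 26.1 kN·m/kg
  sample W: M = 8.56 kN·m/kg
The maximum is for sample D.

sample D, M = 77.5 kN·m/kg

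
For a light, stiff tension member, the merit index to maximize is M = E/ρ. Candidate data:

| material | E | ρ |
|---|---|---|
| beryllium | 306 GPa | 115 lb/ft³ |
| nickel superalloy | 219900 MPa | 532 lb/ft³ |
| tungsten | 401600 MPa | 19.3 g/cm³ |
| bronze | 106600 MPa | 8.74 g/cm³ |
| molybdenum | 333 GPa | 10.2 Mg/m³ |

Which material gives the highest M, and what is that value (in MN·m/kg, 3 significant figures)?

In SI units:
  beryllium: E = 306.0 GPa, ρ = 1842 kg/m³
  nickel superalloy: E = 219.9 GPa, ρ = 8522 kg/m³
  tungsten: E = 401.6 GPa, ρ = 19300 kg/m³
  bronze: E = 106.6 GPa, ρ = 8740 kg/m³
  molybdenum: E = 333.0 GPa, ρ = 10200 kg/m³
  beryllium: M = 166 MN·m/kg
  molybdenum: M = 32.6 MN·m/kg
  nickel superalloy: M = 25.8 MN·m/kg
  tungsten: M = 20.8 MN·m/kg
  bronze: M = 12.2 MN·m/kg
The maximum is for beryllium.

beryllium, M = 166 MN·m/kg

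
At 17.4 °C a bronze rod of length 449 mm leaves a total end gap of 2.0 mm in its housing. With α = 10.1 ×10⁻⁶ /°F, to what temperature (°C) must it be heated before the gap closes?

262 °C

α = 10.1×10⁻⁶/°F × 9/5 = 18.2×10⁻⁶/K.
α·L₀·ΔT = 2.0 mm ⇒ ΔT = 2.0 / (18.2×10⁻⁶ × 449.0) = 245.0 K.
T = 17.4 + 245.0 = 262.4 °C.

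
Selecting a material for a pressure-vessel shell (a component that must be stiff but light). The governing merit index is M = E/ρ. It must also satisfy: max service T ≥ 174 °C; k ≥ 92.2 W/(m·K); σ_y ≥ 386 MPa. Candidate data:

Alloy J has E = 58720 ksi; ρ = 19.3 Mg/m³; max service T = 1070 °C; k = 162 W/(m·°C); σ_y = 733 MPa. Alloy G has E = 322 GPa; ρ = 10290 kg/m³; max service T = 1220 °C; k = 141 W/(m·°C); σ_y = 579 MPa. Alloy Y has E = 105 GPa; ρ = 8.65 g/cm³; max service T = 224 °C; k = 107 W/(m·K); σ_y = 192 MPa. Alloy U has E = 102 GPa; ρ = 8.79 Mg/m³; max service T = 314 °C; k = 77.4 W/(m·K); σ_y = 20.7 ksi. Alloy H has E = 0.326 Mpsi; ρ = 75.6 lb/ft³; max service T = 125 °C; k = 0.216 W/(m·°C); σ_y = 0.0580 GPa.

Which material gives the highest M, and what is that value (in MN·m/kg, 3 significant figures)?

Screen on constraints: max service T ≥ 174 °C; k ≥ 92.2 W/(m·K); σ_y ≥ 386 MPa. Survivors: alloy J, alloy G.
In SI units:
  alloy J: E = 404.9 GPa, ρ = 19300 kg/m³
  alloy G: E = 322.0 GPa, ρ = 10290 kg/m³
  alloy G: M = 31.3 MN·m/kg
  alloy J: M = 21.0 MN·m/kg
The maximum is for alloy G.

alloy G, M = 31.3 MN·m/kg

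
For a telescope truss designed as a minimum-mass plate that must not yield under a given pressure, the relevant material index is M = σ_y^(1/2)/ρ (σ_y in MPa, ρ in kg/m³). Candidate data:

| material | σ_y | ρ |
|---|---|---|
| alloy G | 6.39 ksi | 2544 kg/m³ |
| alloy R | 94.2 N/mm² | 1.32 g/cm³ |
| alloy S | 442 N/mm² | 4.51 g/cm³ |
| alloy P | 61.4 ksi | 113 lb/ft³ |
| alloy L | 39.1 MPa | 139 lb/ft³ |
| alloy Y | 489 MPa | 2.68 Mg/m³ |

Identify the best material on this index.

alloy P

Normalizing units and computing the index:
  alloy G: σ_y = 44.06 MPa, ρ = 2544 kg/m³
  alloy R: σ_y = 94.20 MPa, ρ = 1320 kg/m³
  alloy S: σ_y = 442.0 MPa, ρ = 4510 kg/m³
  alloy P: σ_y = 423.3 MPa, ρ = 1810 kg/m³
  alloy L: σ_y = 39.10 MPa, ρ = 2227 kg/m³
  alloy Y: σ_y = 489.0 MPa, ρ = 2680 kg/m³
  alloy P: M = 11.4×10⁻³
  alloy Y: M = 8.25×10⁻³
  alloy R: M = 7.35×10⁻³
  alloy S: M = 4.66×10⁻³
  alloy L: M = 2.81×10⁻³
  alloy G: M = 2.61×10⁻³
Alloy P has the largest M.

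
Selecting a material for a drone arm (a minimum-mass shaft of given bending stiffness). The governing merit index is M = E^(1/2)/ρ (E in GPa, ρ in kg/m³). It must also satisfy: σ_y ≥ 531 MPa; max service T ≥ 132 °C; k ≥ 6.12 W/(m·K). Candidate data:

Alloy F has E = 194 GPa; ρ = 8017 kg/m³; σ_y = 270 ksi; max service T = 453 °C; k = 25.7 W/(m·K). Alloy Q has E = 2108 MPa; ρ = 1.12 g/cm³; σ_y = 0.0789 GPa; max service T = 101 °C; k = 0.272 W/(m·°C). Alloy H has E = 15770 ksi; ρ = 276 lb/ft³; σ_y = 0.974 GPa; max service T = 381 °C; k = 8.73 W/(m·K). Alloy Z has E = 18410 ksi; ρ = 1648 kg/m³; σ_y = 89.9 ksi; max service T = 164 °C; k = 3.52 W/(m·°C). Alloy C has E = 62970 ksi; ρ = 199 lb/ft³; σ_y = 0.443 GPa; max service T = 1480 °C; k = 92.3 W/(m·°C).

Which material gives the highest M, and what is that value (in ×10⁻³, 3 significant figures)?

alloy H, M = 2.36×10⁻³

Screen on constraints: σ_y ≥ 531 MPa; max service T ≥ 132 °C; k ≥ 6.12 W/(m·K). Survivors: alloy F, alloy H.
Normalizing units and computing the index:
  alloy F: E = 194.0 GPa, ρ = 8017 kg/m³
  alloy H: E = 108.7 GPa, ρ = 4421 kg/m³
  alloy H: M = 2.36×10⁻³
  alloy F: M = 1.74×10⁻³
Alloy H ranks first.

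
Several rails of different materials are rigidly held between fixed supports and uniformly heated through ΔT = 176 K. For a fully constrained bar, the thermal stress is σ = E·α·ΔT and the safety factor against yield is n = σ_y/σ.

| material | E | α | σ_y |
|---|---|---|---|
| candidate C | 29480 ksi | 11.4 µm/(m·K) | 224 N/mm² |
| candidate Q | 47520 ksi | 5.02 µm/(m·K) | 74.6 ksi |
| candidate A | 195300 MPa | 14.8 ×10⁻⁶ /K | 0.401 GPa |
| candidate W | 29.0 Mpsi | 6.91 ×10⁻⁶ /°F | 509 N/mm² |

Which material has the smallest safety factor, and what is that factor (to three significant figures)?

candidate C, n = 0.549

Per material, after unit conversion:
  candidate C: E = 203.3, α = 11.4, σ_y = 224.0 → σ = 408 MPa, n = 0.549
  candidate Q: E = 327.6, α = 5.02, σ_y = 514.3 → σ = 289 MPa, n = 1.78
  candidate A: E = 195.3, α = 14.8, σ_y = 401.0 → σ = 509 MPa, n = 0.788
  candidate W: E = 199.9, α = 12.4, σ_y = 509.0 → σ = 438 MPa, n = 1.16
Smallest n: candidate C with n = 0.549.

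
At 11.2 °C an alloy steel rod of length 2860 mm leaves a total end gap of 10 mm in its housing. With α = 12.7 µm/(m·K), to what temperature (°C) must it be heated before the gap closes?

287 °C

α·L₀·ΔT = 10.0 mm ⇒ ΔT = 10.0 / (12.7×10⁻⁶ × 2860.0) = 275.3 K.
T = 11.2 + 275.3 = 286.5 °C.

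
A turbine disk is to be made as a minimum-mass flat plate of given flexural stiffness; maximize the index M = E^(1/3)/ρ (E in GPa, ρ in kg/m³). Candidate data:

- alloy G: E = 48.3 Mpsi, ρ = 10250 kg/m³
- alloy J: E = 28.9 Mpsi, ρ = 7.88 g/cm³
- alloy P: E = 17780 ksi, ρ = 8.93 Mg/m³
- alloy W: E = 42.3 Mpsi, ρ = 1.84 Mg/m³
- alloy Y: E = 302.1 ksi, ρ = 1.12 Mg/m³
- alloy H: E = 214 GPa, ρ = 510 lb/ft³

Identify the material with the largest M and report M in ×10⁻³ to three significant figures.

alloy W, M = 3.60×10⁻³

Putting every candidate on a common basis:
  alloy G: E = 333.0 GPa, ρ = 10250 kg/m³
  alloy J: E = 199.3 GPa, ρ = 7880 kg/m³
  alloy P: E = 122.6 GPa, ρ = 8930 kg/m³
  alloy W: E = 291.6 GPa, ρ = 1840 kg/m³
  alloy Y: E = 2.083 GPa, ρ = 1120 kg/m³
  alloy H: E = 214.0 GPa, ρ = 8169 kg/m³
  alloy W: M = 3.60×10⁻³
  alloy Y: M = 1.14×10⁻³
  alloy J: M = 0.741×10⁻³
  alloy H: M = 0.732×10⁻³
  alloy G: M = 0.676×10⁻³
  alloy P: M = 0.556×10⁻³
Alloy W has the largest M.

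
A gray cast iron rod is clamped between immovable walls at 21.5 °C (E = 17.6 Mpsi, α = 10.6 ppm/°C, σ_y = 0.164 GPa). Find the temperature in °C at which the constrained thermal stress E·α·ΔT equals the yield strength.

E = 17.6 Mpsi = 121.3 GPa.
σ_y = 0.164 GPa = 164.0 MPa.
E·α·ΔT = 164.0 MPa ⇒ ΔT = 164.0 / (121.3×10³ × 10.6×10⁻⁶) = 127.5 K.
T = 21.5 + 127.5 = 149.0 °C.

149 °C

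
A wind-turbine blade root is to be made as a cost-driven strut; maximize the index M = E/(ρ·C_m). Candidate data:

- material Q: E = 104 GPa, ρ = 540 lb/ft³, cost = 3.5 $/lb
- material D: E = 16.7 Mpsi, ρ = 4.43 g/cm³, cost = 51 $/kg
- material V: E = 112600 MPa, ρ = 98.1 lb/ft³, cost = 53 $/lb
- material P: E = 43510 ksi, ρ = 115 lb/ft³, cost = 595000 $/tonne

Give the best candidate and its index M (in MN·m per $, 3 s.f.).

material Q, M = 1.56 MN·m per $

Convert each candidate to consistent units, then evaluate M:
  material Q: E = 104.0 GPa, ρ = 8650 kg/m³, cost = 7.716 $/kg
  material D: E = 115.1 GPa, ρ = 4430 kg/m³, cost = 51.00 $/kg
  material V: E = 112.6 GPa, ρ = 1571 kg/m³, cost = 116.8 $/kg
  material P: E = 300.0 GPa, ρ = 1842 kg/m³, cost = 595.0 $/kg
  material Q: M = 1.56 MN·m per $
  material V: M = 0.613 MN·m per $
  material D: M = 0.510 MN·m per $
  material P: M = 0.274 MN·m per $
Highest index: material Q.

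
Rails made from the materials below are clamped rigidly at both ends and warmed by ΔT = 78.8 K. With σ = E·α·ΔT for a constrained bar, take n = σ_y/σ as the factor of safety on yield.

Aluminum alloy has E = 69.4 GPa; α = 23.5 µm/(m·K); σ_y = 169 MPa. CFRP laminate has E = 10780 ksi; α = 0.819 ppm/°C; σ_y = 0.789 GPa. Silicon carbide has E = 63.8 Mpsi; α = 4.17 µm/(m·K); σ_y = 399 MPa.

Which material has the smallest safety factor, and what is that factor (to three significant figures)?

aluminum alloy, n = 1.32

Per material, after unit conversion:
  aluminum alloy: E = 69.40, α = 23.5, σ_y = 169.0 → σ = 129 MPa, n = 1.32
  CFRP laminate: E = 74.33, α = 0.819, σ_y = 789.0 → σ = 4.80 MPa, n = 164
  silicon carbide: E = 439.9, α = 4.17, σ_y = 399.0 → σ = 145 MPa, n = 2.76
Aluminum alloy has the lowest safety factor, n = 1.32.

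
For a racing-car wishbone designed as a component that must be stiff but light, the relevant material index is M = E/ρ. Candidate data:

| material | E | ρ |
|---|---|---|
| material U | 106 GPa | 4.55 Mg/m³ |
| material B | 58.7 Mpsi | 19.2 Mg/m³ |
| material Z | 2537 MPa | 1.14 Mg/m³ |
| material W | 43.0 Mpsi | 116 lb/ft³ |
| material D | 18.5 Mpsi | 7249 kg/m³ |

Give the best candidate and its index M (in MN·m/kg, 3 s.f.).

material W, M = 160 MN·m/kg

After converting to SI:
  material U: E = 106.0 GPa, ρ = 4550 kg/m³
  material B: E = 404.7 GPa, ρ = 19200 kg/m³
  material Z: E = 2.537 GPa, ρ = 1140 kg/m³
  material W: E = 296.5 GPa, ρ = 1858 kg/m³
  material D: E = 127.6 GPa, ρ = 7249 kg/m³
  material W: M = 160 MN·m/kg
  material U: M = 23.3 MN·m/kg
  material B: M = 21.1 MN·m/kg
  material D: M = 17.6 MN·m/kg
  material Z: M = 2.23 MN·m/kg
Material W ranks first.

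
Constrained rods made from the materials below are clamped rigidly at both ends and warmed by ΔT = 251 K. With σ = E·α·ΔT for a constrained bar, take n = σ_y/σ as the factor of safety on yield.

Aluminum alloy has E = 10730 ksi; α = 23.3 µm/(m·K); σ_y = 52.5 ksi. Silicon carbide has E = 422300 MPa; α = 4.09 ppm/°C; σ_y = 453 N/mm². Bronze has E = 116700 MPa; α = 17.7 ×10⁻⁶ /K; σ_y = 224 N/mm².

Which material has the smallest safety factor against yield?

bronze

Converting E to GPa, α to ×10⁻⁶/K, σ_y to MPa, then σ and n for each:
  aluminum alloy: E = 73.98, α = 23.3, σ_y = 362.0 → σ = 433 MPa, n = 0.837
  silicon carbide: E = 422.3, α = 4.09, σ_y = 453.0 → σ = 434 MPa, n = 1.04
  bronze: E = 116.7, α = 17.7, σ_y = 224.0 → σ = 518 MPa, n = 0.432
The minimum is bronze at n = 0.432.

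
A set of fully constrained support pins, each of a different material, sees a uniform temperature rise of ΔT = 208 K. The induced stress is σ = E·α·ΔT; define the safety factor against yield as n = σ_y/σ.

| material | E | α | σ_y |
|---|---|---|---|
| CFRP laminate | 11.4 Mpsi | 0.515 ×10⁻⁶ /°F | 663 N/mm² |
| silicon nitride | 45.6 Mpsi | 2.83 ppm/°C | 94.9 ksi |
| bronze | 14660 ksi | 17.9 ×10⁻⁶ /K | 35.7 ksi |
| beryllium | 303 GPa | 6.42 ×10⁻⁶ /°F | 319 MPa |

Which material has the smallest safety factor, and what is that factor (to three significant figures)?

beryllium, n = 0.438

With everything in SI (GPa, ×10⁻⁶/K, MPa):
  CFRP laminate: E = 78.60, α = 0.927, σ_y = 663.0 → σ = 15.2 MPa, n = 43.7
  silicon nitride: E = 314.4, α = 2.83, σ_y = 654.3 → σ = 185 MPa, n = 3.54
  bronze: E = 101.1, α = 17.9, σ_y = 246.1 → σ = 376 MPa, n = 0.654
  beryllium: E = 303.0, α = 11.6, σ_y = 319.0 → σ = 728 MPa, n = 0.438
Smallest n: beryllium with n = 0.438.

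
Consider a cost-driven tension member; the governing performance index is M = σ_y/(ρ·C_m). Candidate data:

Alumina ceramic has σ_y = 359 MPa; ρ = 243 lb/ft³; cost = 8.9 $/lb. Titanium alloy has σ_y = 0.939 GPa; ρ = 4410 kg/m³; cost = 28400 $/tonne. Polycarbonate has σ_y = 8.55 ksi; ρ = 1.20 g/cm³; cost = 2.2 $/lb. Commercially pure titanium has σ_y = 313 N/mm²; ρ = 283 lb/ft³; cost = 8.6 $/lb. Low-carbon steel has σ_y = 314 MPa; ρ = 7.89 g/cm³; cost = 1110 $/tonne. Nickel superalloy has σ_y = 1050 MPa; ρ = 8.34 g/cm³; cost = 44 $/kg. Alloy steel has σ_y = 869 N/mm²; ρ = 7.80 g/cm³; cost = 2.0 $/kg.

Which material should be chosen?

alloy steel

In SI units:
  alumina ceramic: σ_y = 359.0 MPa, ρ = 3892 kg/m³, cost = 19.62 $/kg
  titanium alloy: σ_y = 939.0 MPa, ρ = 4410 kg/m³, cost = 28.40 $/kg
  polycarbonate: σ_y = 58.95 MPa, ρ = 1200 kg/m³, cost = 4.850 $/kg
  commercially pure titanium: σ_y = 313.0 MPa, ρ = 4533 kg/m³, cost = 18.96 $/kg
  low-carbon steel: σ_y = 314.0 MPa, ρ = 7890 kg/m³, cost = 1.110 $/kg
  nickel superalloy: σ_y = 1050 MPa, ρ = 8340 kg/m³, cost = 44.00 $/kg
  alloy steel: σ_y = 869.0 MPa, ρ = 7800 kg/m³, cost = 2.000 $/kg
  alloy steel: M = 55.7 kN·m per $
  low-carbon steel: M = 35.9 kN·m per $
  polycarbonate: M = 10.1 kN·m per $
  titanium alloy: M = 7.50 kN·m per $
  alumina ceramic: M = 4.70 kN·m per $
  commercially pure titanium: M = 3.64 kN·m per $
  nickel superalloy: M = 2.86 kN·m per $
Highest index: alloy steel.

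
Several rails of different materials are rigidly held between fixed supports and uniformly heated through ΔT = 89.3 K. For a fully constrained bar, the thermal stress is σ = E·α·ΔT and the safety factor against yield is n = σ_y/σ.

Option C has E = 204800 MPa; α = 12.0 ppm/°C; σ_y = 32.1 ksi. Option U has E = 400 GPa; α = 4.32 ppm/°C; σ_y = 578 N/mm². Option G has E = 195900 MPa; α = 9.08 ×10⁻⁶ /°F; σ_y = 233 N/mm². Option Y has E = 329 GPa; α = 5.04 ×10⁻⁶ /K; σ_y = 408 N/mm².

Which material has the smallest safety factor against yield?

Converting E to GPa, α to ×10⁻⁶/K, σ_y to MPa, then σ and n for each:
  option C: E = 204.8, α = 12.0, σ_y = 221.3 → σ = 219 MPa, n = 1.01
  option U: E = 400.0, α = 4.32, σ_y = 578.0 → σ = 154 MPa, n = 3.75
  option G: E = 195.9, α = 16.3, σ_y = 233.0 → σ = 286 MPa, n = 0.815
  option Y: E = 329.0, α = 5.04, σ_y = 408.0 → σ = 148 MPa, n = 2.76
Option G has the lowest safety factor, n = 0.815.

option G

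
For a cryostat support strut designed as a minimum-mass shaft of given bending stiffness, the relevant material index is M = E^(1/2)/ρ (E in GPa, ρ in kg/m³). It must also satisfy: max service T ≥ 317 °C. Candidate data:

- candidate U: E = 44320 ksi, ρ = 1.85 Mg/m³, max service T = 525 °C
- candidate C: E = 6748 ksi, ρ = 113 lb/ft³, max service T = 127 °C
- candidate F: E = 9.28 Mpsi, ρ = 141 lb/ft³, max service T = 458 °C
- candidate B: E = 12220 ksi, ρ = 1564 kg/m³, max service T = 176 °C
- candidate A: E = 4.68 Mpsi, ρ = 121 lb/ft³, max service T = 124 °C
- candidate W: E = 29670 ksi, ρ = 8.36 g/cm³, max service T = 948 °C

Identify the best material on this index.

candidate U

Screen on constraints: max service T ≥ 317 °C. Survivors: candidate U, candidate F, candidate W.
After converting to SI:
  candidate U: E = 305.6 GPa, ρ = 1850 kg/m³
  candidate F: E = 63.98 GPa, ρ = 2259 kg/m³
  candidate W: E = 204.6 GPa, ρ = 8360 kg/m³
  candidate U: M = 9.45×10⁻³
  candidate F: M = 3.54×10⁻³
  candidate W: M = 1.71×10⁻³
The maximum is for candidate U.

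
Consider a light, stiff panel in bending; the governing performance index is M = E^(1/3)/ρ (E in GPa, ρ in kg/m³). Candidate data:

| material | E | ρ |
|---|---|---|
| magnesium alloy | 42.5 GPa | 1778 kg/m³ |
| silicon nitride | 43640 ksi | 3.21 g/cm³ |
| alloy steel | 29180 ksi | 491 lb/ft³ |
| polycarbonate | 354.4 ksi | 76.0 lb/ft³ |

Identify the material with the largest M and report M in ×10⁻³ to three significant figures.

silicon nitride, M = 2.09×10⁻³

Putting every candidate on a common basis:
  magnesium alloy: E = 42.50 GPa, ρ = 1778 kg/m³
  silicon nitride: E = 300.9 GPa, ρ = 3210 kg/m³
  alloy steel: E = 201.2 GPa, ρ = 7865 kg/m³
  polycarbonate: E = 2.444 GPa, ρ = 1217 kg/m³
  silicon nitride: M = 2.09×10⁻³
  magnesium alloy: M = 1.96×10⁻³
  polycarbonate: M = 1.11×10⁻³
  alloy steel: M = 0.745×10⁻³
Highest index: silicon nitride.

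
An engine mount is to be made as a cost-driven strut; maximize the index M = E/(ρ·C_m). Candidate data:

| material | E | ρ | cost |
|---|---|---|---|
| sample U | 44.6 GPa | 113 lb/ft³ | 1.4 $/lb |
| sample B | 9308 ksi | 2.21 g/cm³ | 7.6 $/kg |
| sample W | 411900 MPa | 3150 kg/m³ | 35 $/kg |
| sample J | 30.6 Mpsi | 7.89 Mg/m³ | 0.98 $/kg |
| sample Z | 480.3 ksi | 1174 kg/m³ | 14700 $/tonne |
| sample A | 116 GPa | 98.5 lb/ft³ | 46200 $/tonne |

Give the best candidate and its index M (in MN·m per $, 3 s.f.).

Putting every candidate on a common basis:
  sample U: E = 44.60 GPa, ρ = 1810 kg/m³, cost = 3.086 $/kg
  sample B: E = 64.18 GPa, ρ = 2210 kg/m³, cost = 7.600 $/kg
  sample W: E = 411.9 GPa, ρ = 3150 kg/m³, cost = 35.00 $/kg
  sample J: E = 211.0 GPa, ρ = 7890 kg/m³, cost = 0.9800 $/kg
  sample Z: E = 3.312 GPa, ρ = 1174 kg/m³, cost = 14.70 $/kg
  sample A: E = 116.0 GPa, ρ = 1578 kg/m³, cost = 46.20 $/kg
  sample J: M = 27.3 MN·m per $
  sample U: M = 7.98 MN·m per $
  sample B: M = 3.82 MN·m per $
  sample W: M = 3.74 MN·m per $
  sample A: M = 1.59 MN·m per $
  sample Z: M = 0.192 MN·m per $
Highest index: sample J.

sample J, M = 27.3 MN·m per $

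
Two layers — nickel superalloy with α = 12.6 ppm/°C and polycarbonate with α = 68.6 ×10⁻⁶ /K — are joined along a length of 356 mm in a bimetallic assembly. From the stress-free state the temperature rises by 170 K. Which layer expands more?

α(nickel superalloy) = 12.6×10⁻⁶/K vs α(polycarbonate) = 68.6×10⁻⁶/K.
Higher α expands more for the same ΔT: polycarbonate.

polycarbonate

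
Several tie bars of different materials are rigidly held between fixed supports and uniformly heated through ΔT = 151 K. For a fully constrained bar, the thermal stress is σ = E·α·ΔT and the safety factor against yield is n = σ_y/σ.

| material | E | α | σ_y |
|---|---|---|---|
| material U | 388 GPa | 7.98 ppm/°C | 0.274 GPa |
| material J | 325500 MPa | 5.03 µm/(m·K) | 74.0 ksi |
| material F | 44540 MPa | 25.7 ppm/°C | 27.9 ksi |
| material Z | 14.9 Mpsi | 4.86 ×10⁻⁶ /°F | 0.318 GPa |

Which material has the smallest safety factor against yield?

With everything in SI (GPa, ×10⁻⁶/K, MPa):
  material U: E = 388.0, α = 7.98, σ_y = 274.0 → σ = 468 MPa, n = 0.586
  material J: E = 325.5, α = 5.03, σ_y = 510.2 → σ = 247 MPa, n = 2.06
  material F: E = 44.54, α = 25.7, σ_y = 192.4 → σ = 173 MPa, n = 1.11
  material Z: E = 102.7, α = 8.75, σ_y = 318.0 → σ = 136 MPa, n = 2.34
Material U has the lowest safety factor, n = 0.586.

material U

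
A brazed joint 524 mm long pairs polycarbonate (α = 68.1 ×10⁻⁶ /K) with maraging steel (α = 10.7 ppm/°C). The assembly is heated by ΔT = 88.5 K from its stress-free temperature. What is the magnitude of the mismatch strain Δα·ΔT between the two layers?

Δα = |68.1 − 10.7|×10⁻⁶/K = 57.4×10⁻⁶/K.
Mismatch strain = Δα·ΔT = 57.4×10⁻⁶ × 88.5 = 5.08×10⁻³.

5.08×10⁻³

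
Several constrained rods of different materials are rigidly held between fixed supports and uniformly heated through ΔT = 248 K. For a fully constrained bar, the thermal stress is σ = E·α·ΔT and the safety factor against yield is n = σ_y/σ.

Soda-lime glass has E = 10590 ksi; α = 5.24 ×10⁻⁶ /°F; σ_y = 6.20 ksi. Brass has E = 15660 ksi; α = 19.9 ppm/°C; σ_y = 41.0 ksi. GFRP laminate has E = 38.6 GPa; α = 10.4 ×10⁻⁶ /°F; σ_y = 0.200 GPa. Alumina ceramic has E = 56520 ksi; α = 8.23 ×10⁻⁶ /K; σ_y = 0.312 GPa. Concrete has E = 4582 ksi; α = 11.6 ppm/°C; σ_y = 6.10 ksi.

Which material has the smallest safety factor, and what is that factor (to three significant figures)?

Converting E to GPa, α to ×10⁻⁶/K, σ_y to MPa, then σ and n for each:
  soda-lime glass: E = 73.02, α = 9.43, σ_y = 42.75 → σ = 171 MPa, n = 0.250
  brass: E = 108.0, α = 19.9, σ_y = 282.7 → σ = 533 MPa, n = 0.531
  GFRP laminate: E = 38.60, α = 18.7, σ_y = 200.0 → σ = 179 MPa, n = 1.12
  alumina ceramic: E = 389.7, α = 8.23, σ_y = 312.0 → σ = 795 MPa, n = 0.392
  concrete: E = 31.59, α = 11.6, σ_y = 42.06 → σ = 90.9 MPa, n = 0.463
The minimum is soda-lime glass at n = 0.250.

soda-lime glass, n = 0.250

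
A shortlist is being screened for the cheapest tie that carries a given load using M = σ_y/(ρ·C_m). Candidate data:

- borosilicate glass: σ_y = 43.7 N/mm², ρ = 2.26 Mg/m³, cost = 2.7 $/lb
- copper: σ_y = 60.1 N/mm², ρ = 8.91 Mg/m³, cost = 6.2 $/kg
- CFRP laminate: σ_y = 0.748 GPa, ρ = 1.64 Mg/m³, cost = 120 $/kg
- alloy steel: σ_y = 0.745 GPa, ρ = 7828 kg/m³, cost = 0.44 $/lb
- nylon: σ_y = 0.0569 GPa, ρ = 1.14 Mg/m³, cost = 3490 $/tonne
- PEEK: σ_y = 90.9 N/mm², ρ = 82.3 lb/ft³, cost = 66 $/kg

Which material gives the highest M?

After converting to SI:
  borosilicate glass: σ_y = 43.70 MPa, ρ = 2260 kg/m³, cost = 5.952 $/kg
  copper: σ_y = 60.10 MPa, ρ = 8910 kg/m³, cost = 6.200 $/kg
  CFRP laminate: σ_y = 748.0 MPa, ρ = 1640 kg/m³, cost = 120.0 $/kg
  alloy steel: σ_y = 745.0 MPa, ρ = 7828 kg/m³, cost = 0.9700 $/kg
  nylon: σ_y = 56.90 MPa, ρ = 1140 kg/m³, cost = 3.490 $/kg
  PEEK: σ_y = 90.90 MPa, ρ = 1318 kg/m³, cost = 66.00 $/kg
  alloy steel: M = 98.1 kN·m per $
  nylon: M = 14.3 kN·m per $
  CFRP laminate: M = 3.80 kN·m per $
  borosilicate glass: M = 3.25 kN·m per $
  copper: M = 1.09 kN·m per $
  PEEK: M = 1.04 kN·m per $
Alloy steel ranks first.

alloy steel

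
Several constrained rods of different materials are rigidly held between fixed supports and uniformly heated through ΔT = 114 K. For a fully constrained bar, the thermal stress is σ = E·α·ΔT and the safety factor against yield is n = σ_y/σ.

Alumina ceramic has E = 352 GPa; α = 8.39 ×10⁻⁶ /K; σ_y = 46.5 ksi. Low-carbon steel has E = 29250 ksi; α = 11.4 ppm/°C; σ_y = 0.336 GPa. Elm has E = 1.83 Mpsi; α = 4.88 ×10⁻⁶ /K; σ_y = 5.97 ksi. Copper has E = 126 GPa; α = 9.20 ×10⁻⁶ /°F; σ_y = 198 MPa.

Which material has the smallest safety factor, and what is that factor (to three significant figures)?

copper, n = 0.832

Converting E to GPa, α to ×10⁻⁶/K, σ_y to MPa, then σ and n for each:
  alumina ceramic: E = 352.0, α = 8.39, σ_y = 320.6 → σ = 337 MPa, n = 0.952
  low-carbon steel: E = 201.7, α = 11.4, σ_y = 336.0 → σ = 262 MPa, n = 1.28
  elm: E = 12.62, α = 4.88, σ_y = 41.16 → σ = 7.02 MPa, n = 5.86
  copper: E = 126.0, α = 16.6, σ_y = 198.0 → σ = 238 MPa, n = 0.832
Copper has the lowest safety factor, n = 0.832.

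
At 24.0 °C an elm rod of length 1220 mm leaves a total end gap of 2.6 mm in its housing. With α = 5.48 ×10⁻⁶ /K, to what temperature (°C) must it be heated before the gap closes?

α·L₀·ΔT = 2.6 mm ⇒ ΔT = 2.6 / (5.48×10⁻⁶ × 1220.0) = 388.9 K.
T = 24.0 + 388.9 = 412.9 °C.

413 °C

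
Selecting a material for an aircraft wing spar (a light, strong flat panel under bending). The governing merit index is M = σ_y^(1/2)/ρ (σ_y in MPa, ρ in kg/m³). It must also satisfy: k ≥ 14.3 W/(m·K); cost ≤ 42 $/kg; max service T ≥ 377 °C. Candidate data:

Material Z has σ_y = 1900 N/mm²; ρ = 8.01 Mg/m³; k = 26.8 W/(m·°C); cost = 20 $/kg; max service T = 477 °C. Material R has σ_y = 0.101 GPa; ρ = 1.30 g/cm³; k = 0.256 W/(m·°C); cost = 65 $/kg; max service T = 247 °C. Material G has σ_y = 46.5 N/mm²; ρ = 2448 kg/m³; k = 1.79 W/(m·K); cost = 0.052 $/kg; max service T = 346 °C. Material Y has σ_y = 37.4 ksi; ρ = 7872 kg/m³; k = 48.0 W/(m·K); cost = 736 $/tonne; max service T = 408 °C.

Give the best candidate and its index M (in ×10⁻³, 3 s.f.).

Screen on constraints: k ≥ 14.3 W/(m·K); cost ≤ 42 $/kg; max service T ≥ 377 °C. Survivors: material Z, material Y.
In SI units:
  material Z: σ_y = 1900 MPa, ρ = 8010 kg/m³
  material Y: σ_y = 257.9 MPa, ρ = 7872 kg/m³
  material Z: M = 5.44×10⁻³
  material Y: M = 2.04×10⁻³
Highest index: material Z.

material Z, M = 5.44×10⁻³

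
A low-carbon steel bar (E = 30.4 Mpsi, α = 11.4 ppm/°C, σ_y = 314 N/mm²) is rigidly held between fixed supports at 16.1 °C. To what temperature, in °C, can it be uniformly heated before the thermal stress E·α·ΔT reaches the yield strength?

E = 30.4 Mpsi = 209.6 GPa.
σ_y = 314 N/mm² = 314.0 MPa.
E·α·ΔT = 314.0 MPa ⇒ ΔT = 314.0 / (209.6×10³ × 11.4×10⁻⁶) = 131.4 K.
T = 16.1 + 131.4 = 147.5 °C.

148 °C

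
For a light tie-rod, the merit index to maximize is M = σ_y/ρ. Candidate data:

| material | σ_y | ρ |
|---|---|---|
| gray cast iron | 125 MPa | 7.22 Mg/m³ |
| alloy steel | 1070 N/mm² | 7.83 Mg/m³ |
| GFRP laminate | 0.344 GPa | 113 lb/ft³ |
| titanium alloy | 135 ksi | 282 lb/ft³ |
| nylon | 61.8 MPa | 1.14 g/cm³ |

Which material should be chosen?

In SI units:
  gray cast iron: σ_y = 125.0 MPa, ρ = 7220 kg/m³
  alloy steel: σ_y = 1070 MPa, ρ = 7830 kg/m³
  GFRP laminate: σ_y = 344.0 MPa, ρ = 1810 kg/m³
  titanium alloy: σ_y = 930.8 MPa, ρ = 4517 kg/m³
  nylon: σ_y = 61.80 MPa, ρ = 1140 kg/m³
  titanium alloy: M = 206 kN·m/kg
  GFRP laminate: M = 190 kN·m/kg
  alloy steel: M = 137 kN·m/kg
  nylon: M = 54.2 kN·m/kg
  gray cast iron: M = 17.3 kN·m/kg
Titanium alloy has the largest M.

titanium alloy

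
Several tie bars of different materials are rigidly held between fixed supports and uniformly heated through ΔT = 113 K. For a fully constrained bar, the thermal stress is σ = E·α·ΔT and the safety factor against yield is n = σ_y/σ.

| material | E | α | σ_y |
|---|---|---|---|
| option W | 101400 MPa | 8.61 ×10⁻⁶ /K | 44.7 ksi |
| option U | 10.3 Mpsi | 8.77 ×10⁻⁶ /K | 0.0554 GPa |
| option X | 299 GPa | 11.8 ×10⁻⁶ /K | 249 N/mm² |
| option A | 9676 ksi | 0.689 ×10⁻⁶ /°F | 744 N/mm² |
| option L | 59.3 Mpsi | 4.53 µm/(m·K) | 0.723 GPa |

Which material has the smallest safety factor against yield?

option X

With everything in SI (GPa, ×10⁻⁶/K, MPa):
  option W: E = 101.4, α = 8.61, σ_y = 308.2 → σ = 98.7 MPa, n = 3.12
  option U: E = 71.02, α = 8.77, σ_y = 55.40 → σ = 70.4 MPa, n = 0.787
  option X: E = 299.0, α = 11.8, σ_y = 249.0 → σ = 399 MPa, n = 0.625
  option A: E = 66.71, α = 1.24, σ_y = 744.0 → σ = 9.35 MPa, n = 79.6
  option L: E = 408.9, α = 4.53, σ_y = 723.0 → σ = 209 MPa, n = 3.45
Smallest n: option X with n = 0.625.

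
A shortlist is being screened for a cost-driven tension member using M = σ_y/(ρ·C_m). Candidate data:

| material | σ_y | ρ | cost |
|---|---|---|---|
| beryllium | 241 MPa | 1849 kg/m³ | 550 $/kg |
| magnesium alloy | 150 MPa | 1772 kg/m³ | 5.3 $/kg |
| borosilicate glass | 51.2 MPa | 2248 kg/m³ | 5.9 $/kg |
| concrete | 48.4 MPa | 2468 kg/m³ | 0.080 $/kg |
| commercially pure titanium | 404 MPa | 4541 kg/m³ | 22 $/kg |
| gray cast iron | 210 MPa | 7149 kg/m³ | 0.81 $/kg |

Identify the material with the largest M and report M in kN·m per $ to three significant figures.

Evaluate M for each candidate:
  concrete: M = 245 kN·m per $
  gray cast iron: M = 36.3 kN·m per $
  magnesium alloy: M = 16.0 kN·m per $
  commercially pure titanium: M = 4.04 kN·m per $
  borosilicate glass: M = 3.86 kN·m per $
  beryllium: M = 0.237 kN·m per $
Concrete has the largest M.

concrete, M = 245 kN·m per $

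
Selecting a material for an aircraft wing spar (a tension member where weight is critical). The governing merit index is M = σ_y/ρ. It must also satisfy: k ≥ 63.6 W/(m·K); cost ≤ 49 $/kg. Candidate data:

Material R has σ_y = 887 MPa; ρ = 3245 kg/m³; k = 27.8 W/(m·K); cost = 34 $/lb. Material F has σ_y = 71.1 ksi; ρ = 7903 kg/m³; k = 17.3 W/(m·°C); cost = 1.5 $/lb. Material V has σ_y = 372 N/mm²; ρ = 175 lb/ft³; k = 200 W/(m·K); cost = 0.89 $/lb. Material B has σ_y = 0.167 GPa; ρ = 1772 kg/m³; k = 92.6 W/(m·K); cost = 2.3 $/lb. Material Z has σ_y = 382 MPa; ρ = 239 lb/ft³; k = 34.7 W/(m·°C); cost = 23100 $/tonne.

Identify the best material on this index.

material V

Screen on constraints: k ≥ 63.6 W/(m·K); cost ≤ 49 $/kg. Survivors: material V, material B.
Normalizing units and computing the index:
  material V: σ_y = 372.0 MPa, ρ = 2803 kg/m³
  material B: σ_y = 167.0 MPa, ρ = 1772 kg/m³
  material V: M = 133 kN·m/kg
  material B: M = 94.2 kN·m/kg
Material V ranks first.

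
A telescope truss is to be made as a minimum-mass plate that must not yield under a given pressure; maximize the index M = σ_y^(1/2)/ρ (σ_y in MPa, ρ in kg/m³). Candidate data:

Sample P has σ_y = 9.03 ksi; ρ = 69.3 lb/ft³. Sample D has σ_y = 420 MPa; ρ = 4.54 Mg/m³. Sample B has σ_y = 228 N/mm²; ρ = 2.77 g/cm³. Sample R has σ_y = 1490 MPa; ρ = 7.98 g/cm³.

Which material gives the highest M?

After converting to SI:
  sample P: σ_y = 62.26 MPa, ρ = 1110 kg/m³
  sample D: σ_y = 420.0 MPa, ρ = 4540 kg/m³
  sample B: σ_y = 228.0 MPa, ρ = 2770 kg/m³
  sample R: σ_y = 1490 MPa, ρ = 7980 kg/m³
  sample P: M = 7.11×10⁻³
  sample B: M = 5.45×10⁻³
  sample R: M = 4.84×10⁻³
  sample D: M = 4.51×10⁻³
Highest index: sample P.

sample P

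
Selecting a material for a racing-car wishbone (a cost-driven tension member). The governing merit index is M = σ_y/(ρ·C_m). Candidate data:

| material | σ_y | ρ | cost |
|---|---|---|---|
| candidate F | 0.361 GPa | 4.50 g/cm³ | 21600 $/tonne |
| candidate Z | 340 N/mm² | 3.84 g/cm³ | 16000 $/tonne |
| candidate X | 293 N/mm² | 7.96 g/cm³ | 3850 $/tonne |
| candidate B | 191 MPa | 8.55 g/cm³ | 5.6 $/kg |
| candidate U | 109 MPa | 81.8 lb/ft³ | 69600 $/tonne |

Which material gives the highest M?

In SI units:
  candidate F: σ_y = 361.0 MPa, ρ = 4500 kg/m³, cost = 21.60 $/kg
  candidate Z: σ_y = 340.0 MPa, ρ = 3840 kg/m³, cost = 16.00 $/kg
  candidate X: σ_y = 293.0 MPa, ρ = 7960 kg/m³, cost = 3.850 $/kg
  candidate B: σ_y = 191.0 MPa, ρ = 8550 kg/m³, cost = 5.600 $/kg
  candidate U: σ_y = 109.0 MPa, ρ = 1310 kg/m³, cost = 69.60 $/kg
  candidate X: M = 9.56 kN·m per $
  candidate Z: M = 5.53 kN·m per $
  candidate B: M = 3.99 kN·m per $
  candidate F: M = 3.71 kN·m per $
  candidate U: M = 1.20 kN·m per $
Candidate X ranks first.

candidate X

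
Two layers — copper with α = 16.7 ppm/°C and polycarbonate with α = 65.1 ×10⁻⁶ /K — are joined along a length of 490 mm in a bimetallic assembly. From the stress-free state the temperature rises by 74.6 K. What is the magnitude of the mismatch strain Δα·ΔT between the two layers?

3.61×10⁻³

Δα = |16.7 − 65.1|×10⁻⁶/K = 48.4×10⁻⁶/K.
Mismatch strain = Δα·ΔT = 48.4×10⁻⁶ × 74.6 = 3.61×10⁻³.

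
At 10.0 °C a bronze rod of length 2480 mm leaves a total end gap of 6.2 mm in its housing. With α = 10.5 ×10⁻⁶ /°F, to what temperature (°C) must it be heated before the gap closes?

142 °C

α = 10.5×10⁻⁶/°F × 9/5 = 18.9×10⁻⁶/K.
α·L₀·ΔT = 6.2 mm ⇒ ΔT = 6.2 / (18.9×10⁻⁶ × 2480.0) = 132.3 K.
T = 10.0 + 132.3 = 142.3 °C.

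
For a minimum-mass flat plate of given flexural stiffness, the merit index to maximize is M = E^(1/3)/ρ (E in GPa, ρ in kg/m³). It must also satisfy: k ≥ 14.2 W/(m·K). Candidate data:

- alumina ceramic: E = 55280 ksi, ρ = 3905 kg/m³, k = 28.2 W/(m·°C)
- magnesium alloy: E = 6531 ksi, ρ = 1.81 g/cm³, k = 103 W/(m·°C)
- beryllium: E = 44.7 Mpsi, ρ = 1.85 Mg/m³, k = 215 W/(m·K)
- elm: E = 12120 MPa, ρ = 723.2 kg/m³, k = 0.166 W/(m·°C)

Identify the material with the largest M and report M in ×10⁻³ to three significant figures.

Screen on constraints: k ≥ 14.2 W/(m·K). Survivors: alumina ceramic, magnesium alloy, beryllium.
After converting to SI:
  alumina ceramic: E = 381.1 GPa, ρ = 3905 kg/m³
  magnesium alloy: E = 45.03 GPa, ρ = 1810 kg/m³
  beryllium: E = 308.2 GPa, ρ = 1850 kg/m³
  beryllium: M = 3.65×10⁻³
  magnesium alloy: M = 1.97×10⁻³
  alumina ceramic: M = 1.86×10⁻³
Highest index: beryllium.

beryllium, M = 3.65×10⁻³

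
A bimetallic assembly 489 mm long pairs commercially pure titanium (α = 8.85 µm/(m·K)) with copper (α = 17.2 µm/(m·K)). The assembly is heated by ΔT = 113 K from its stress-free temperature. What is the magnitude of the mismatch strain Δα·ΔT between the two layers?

Δα = |8.85 − 17.2|×10⁻⁶/K = 8.35×10⁻⁶/K.
Mismatch strain = Δα·ΔT = 8.35×10⁻⁶ × 113.0 = 9.44×10⁻⁴.

9.44×10⁻⁴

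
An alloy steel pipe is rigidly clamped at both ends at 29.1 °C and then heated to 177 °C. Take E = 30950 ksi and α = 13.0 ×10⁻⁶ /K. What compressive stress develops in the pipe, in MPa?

E = 30950 ksi = 213.4 GPa.
ΔT = 147.9 K. Constrained thermal stress σ = E·α·ΔT = 213.4×10³ MPa × 13.0×10⁻⁶ × 147.9 = 410 MPa (compressive).

410 MPa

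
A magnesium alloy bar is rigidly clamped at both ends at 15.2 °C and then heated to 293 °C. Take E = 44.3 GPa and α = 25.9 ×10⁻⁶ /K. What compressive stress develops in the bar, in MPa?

ΔT = 277.8 K. Constrained thermal stress σ = E·α·ΔT = 44.30×10³ MPa × 25.9×10⁻⁶ × 277.8 = 319 MPa (compressive).

319 MPa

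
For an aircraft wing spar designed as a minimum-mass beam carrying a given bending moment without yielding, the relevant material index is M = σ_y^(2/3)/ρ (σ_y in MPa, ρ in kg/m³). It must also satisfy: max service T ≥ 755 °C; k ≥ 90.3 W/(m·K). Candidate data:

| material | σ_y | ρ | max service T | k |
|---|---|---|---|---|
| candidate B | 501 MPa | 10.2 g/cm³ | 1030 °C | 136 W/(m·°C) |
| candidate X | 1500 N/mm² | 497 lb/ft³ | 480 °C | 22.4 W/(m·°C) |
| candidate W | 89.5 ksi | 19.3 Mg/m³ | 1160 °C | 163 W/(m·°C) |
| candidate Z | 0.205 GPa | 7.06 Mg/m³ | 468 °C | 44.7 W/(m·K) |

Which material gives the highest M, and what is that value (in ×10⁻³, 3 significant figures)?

candidate B, M = 6.18×10⁻³

Screen on constraints: max service T ≥ 755 °C; k ≥ 90.3 W/(m·K). Survivors: candidate B, candidate W.
Normalizing units and computing the index:
  candidate B: σ_y = 501.0 MPa, ρ = 10200 kg/m³
  candidate W: σ_y = 617.1 MPa, ρ = 19300 kg/m³
  candidate B: M = 6.18×10⁻³
  candidate W: M = 3.76×10⁻³
Candidate B has the largest M.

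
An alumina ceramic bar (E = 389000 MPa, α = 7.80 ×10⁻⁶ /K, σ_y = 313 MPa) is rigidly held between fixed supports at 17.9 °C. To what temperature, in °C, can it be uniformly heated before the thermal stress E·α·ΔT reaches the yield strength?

E = 389000 MPa = 389.0 GPa.
E·α·ΔT = 313.0 MPa ⇒ ΔT = 313.0 / (389.0×10³ × 7.80×10⁻⁶) = 103.2 K.
T = 17.9 + 103.2 = 121.1 °C.

121 °C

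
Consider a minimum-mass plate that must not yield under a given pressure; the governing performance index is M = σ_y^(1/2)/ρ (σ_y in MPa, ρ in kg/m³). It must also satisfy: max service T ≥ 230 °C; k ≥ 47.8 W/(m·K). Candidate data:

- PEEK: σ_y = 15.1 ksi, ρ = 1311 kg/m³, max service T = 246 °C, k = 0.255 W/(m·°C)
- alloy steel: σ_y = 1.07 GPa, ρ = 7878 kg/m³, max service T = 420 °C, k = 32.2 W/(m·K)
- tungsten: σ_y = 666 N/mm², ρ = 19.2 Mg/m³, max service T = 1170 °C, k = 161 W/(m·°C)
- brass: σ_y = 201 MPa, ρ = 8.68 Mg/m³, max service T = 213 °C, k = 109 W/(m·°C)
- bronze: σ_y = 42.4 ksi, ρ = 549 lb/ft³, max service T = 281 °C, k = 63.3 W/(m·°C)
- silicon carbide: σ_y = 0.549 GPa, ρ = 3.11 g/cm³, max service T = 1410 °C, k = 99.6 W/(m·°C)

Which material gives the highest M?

Screen on constraints: max service T ≥ 230 °C; k ≥ 47.8 W/(m·K). Survivors: tungsten, bronze, silicon carbide.
After converting to SI:
  tungsten: σ_y = 666.0 MPa, ρ = 19200 kg/m³
  bronze: σ_y = 292.3 MPa, ρ = 8794 kg/m³
  silicon carbide: σ_y = 549.0 MPa, ρ = 3110 kg/m³
  silicon carbide: M = 7.53×10⁻³
  bronze: M = 1.94×10⁻³
  tungsten: M = 1.34×10⁻³
Highest index: silicon carbide.

silicon carbide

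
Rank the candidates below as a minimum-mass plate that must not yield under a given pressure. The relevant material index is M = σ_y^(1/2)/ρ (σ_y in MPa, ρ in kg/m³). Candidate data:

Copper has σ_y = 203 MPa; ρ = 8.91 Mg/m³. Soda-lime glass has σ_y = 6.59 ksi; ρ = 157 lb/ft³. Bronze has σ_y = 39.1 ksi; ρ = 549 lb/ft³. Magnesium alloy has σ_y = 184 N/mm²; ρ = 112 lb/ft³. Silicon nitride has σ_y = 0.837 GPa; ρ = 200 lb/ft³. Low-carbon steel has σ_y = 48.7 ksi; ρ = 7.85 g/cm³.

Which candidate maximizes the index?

After converting to SI:
  copper: σ_y = 203.0 MPa, ρ = 8910 kg/m³
  soda-lime glass: σ_y = 45.44 MPa, ρ = 2515 kg/m³
  bronze: σ_y = 269.6 MPa, ρ = 8794 kg/m³
  magnesium alloy: σ_y = 184.0 MPa, ρ = 1794 kg/m³
  silicon nitride: σ_y = 837.0 MPa, ρ = 3204 kg/m³
  low-carbon steel: σ_y = 335.8 MPa, ρ = 7850 kg/m³
  silicon nitride: M = 9.03×10⁻³
  magnesium alloy: M = 7.56×10⁻³
  soda-lime glass: M = 2.68×10⁻³
  low-carbon steel: M = 2.33×10⁻³
  bronze: M = 1.87×10⁻³
  copper: M = 1.60×10⁻³
Silicon nitride ranks first.

silicon nitride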